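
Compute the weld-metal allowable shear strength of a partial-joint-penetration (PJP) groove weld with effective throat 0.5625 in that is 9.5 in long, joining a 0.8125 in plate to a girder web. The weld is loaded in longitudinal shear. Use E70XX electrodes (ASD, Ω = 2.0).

E70XX → F_EXX = 70 ksi.
Effective throat (given) t_e = 0.5625 in.
A_we = 0.5625 × 9.5 = 5.344 in².
F_nw = 0.6 F_EXX = 42 ksi.
R_n/Ω = (42 × 5.344) / 2.0 = 112.2 kip.

R_n/Ω ≈ 112 kip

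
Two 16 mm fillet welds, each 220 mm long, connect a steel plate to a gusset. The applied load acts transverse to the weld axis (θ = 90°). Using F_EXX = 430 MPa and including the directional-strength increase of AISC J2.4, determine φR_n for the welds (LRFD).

φR_n ≈ 1440 kN

t_e = 0.707 × 16 = 11.31 mm; A_we = 11.31 × 440 = 4977 mm².
Directional factor: 1.0 + 0.5 sin^1.5(90°) = 1.5.
F_nw = 0.6 × 430 × 1.5 = 387 MPa.
φR_n = 0.75 × 387 × 4977 × 10⁻³ = 1445 kN.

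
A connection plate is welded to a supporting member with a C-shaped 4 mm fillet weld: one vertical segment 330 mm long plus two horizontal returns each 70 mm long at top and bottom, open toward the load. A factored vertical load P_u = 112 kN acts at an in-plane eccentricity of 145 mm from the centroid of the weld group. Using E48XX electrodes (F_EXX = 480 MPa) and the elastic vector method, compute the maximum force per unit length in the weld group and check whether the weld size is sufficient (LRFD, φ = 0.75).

Total weld length L_w = 470 mm. Treat welds as unit-width lines.
Centroid: x̄ = 2×70×35 / 470 = 10.43 mm from the vertical weld.
Polar moment about centroid: J = I_x + I_y = [330³/12 + 2×70×165²] + [330×10.43² + 2(70³/12 + 70×24.57²)] = 6984000 mm³.
Direct shear f_v = P/L_w = 112×10³ / 470 = 238.3 N/mm (vertical).
Torsion M = P·e = 112×10³ × 145 = 16240000 N·mm.
Critical point at (x, y) = (59.57, 165) from centroid. f_tx = M·y/J = 383.7 N/mm; f_ty = M·x/J = 138.5 N/mm.
Resultant f_max = √[f_tx² + (f_v + f_ty)²] = √[383.7² + (238.3 + 138.5)²] = 537.8 N/mm.
Capacity per unit length: φr_n = 0.75 × 0.6 × 480 × (0.707 × 4) = 610.8 N/mm.
537.8 ≤ 610.8 → adequate.

f_max ≈ 538 N/mm; adequate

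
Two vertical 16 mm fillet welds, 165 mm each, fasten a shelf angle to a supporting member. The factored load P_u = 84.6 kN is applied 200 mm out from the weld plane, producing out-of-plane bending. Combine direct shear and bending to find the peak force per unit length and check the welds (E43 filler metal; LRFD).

E43XX → F_EXX = 430 MPa.
L_w = 2 × 165 = 330 mm; section modulus (unit throat) S = 2 × L²/6 = 9075 mm².
Direct shear f_v = P/L_w = 84.6×10³/330 = 256.4 N/mm.
Moment M = P × e = 84.6×10³ × 200 = 16920000 N·mm; bending f_b = M/S = 1864 N/mm.
f_max = √(f_v² + f_b²) = √(256.4² + 1864²) = 1882 N/mm.
φr_n = 0.75 × 0.6 × 430 × (0.707 × 16) = 2189 N/mm → adequate.

f_max ≈ 1880 N/mm; adequate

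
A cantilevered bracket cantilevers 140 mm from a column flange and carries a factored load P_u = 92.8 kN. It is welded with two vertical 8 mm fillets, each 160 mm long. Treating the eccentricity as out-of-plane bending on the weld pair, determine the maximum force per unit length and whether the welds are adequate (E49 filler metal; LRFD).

f_max ≈ 1550 N/mm; NOT adequate

E49XX → F_EXX = 490 MPa.
L_w = 2 × 160 = 320 mm; section modulus (unit throat) S = 2 × L²/6 = 8533 mm².
Direct shear f_v = P/L_w = 92.8×10³/320 = 290 N/mm.
Moment M = P × e = 92.8×10³ × 140 = 12992000 N·mm; bending f_b = M/S = 1522 N/mm.
f_max = √(f_v² + f_b²) = √(290² + 1522²) = 1550 N/mm.
φr_n = 0.75 × 0.6 × 490 × (0.707 × 8) = 1247 N/mm → NOT adequate.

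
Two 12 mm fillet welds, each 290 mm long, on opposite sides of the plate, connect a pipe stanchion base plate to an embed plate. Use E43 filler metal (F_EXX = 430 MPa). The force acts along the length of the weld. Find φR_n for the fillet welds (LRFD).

Effective throat t_e = 0.707 × 12 = 8.484 mm.
Total length L = 580 mm; A_we = 8.484 × 580 = 4921 mm².
F_nw = 0.6 F_EXX = 0.6 × 430 = 258 MPa.
φR_n = 0.75 × 258 × 4921 × 10⁻³ = 952.2 kN.

φR_n ≈ 952 kN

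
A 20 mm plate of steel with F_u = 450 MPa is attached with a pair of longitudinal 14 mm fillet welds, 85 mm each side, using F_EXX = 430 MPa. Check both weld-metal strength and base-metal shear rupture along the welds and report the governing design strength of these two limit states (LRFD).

φR_n ≈ 326 kN (weld metal governs)

t_e = 0.707 × 14 = 9.898 mm; L = 170 mm.
Weld metal: φR_n = 0.75 × 0.6 × 430 × 9.898 × 170 × 10⁻³ = 325.6 kN.
Base metal (shear rupture): φR_n = 0.75 × 0.6 × 450 × 20 × 170 × 10⁻³ = 688.5 kN.
Governing: weld metal.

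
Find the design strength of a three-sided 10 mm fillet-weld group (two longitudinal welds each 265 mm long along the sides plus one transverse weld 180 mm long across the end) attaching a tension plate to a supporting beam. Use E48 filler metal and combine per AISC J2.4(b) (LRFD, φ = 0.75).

φR_n ≈ 1100 kN

E48XX → F_EXX = 480 MPa.
t_e = 0.707 × 10 = 7.07 mm.
R_nwl = 0.6 × 480 × 7.07 × 530 × 10⁻³ = 1079 kN (longitudinal, 2 welds).
R_nwt = 0.6 × 480 × 7.07 × 180 × 10⁻³ = 366.5 kN (transverse, base value).
(i) R_nwl + R_nwt = 1446 kN; (ii) 0.85 R_nwl + 1.5 R_nwt = 1467 kN.
R_n = max = 1467 kN [governs: (ii)]; φR_n = 1100 kN.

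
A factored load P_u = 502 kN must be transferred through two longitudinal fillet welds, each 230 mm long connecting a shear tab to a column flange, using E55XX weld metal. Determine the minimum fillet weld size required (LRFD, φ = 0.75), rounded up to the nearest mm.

w = 7 mm

E55XX → F_EXX = 550 MPa.
Total weld length L = 460 mm.
Required throat t_e = P_u / (φ × 0.6 F_EXX × L) = 502 / (0.75 × 0.6 × 550 × 460 × 10⁻³) = 4.409 mm.
Required leg w = t_e / 0.707 = 6.237 mm → use 7 mm.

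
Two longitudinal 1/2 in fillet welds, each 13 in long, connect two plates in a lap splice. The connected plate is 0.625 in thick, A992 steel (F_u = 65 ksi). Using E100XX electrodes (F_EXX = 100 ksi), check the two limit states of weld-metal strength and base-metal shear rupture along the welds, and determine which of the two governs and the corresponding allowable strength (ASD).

t_e = 0.707 × 0.5 = 0.3535 in; L = 26 in.
Weld metal: R_n/Ω = (1/2.0) × 0.6 × 100 × 0.3535 × 26 = 275.7 kip.
Base metal (shear rupture): R_n/Ω = (1/2.0) × 0.6 × 65 × 0.625 × 26 = 316.9 kip.
Governing: weld metal.

R_n/Ω ≈ 276 kip (weld metal governs)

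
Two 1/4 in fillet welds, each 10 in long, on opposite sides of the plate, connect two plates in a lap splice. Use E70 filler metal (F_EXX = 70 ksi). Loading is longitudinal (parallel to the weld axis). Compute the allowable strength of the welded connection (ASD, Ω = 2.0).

Effective throat t_e = 0.707 × 0.25 = 0.1767 in.
Total length L = 20 in; A_we = 0.1767 × 20 = 3.535 in².
F_nw = 0.6 F_EXX = 0.6 × 70 = 42 ksi.
R_n = 42 × 3.535 = 148.5 kips; R_n/Ω = 148.5/2.0 = 74.23 kips.

R_n/Ω ≈ 74.2 kips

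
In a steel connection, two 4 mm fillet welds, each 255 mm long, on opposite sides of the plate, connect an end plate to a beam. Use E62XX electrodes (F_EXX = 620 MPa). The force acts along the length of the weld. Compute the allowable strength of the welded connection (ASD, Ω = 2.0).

R_n/Ω ≈ 268 kN

Effective throat t_e = 0.707 × 4 = 2.828 mm.
Total length L = 510 mm; A_we = 2.828 × 510 = 1442 mm².
F_nw = 0.6 F_EXX = 0.6 × 620 = 372 MPa.
R_n = 372 × 1442 × 10⁻³ = 536.5 kN; R_n/Ω = 536.5/2.0 = 268.3 kN.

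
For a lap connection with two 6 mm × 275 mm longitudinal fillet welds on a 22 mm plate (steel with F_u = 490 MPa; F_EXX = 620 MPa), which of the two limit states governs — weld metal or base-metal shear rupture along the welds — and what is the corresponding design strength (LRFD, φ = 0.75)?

t_e = 0.707 × 6 = 4.242 mm; L = 550 mm.
Weld metal: φR_n = 0.75 × 0.6 × 620 × 4.242 × 550 × 10⁻³ = 650.9 kN.
Base metal (shear rupture): φR_n = 0.75 × 0.6 × 490 × 22 × 550 × 10⁻³ = 2668 kN.
Governing: weld metal.

φR_n ≈ 651 kN (weld metal governs)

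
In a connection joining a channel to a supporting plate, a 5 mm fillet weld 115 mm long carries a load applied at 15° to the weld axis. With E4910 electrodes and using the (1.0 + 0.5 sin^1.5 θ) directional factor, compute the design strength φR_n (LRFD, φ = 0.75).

E49XX → F_EXX = 490 MPa.
t_e = 0.707 × 5 = 3.535 mm; A_we = 3.535 × 115 = 406.5 mm².
Directional factor: 1.0 + 0.5 sin^1.5(15°) = 1.066.
F_nw = 0.6 × 490 × 1.066 = 313.4 MPa.
φR_n = 0.75 × 313.4 × 406.5 × 10⁻³ = 95.54 kN.

φR_n ≈ 95.5 kN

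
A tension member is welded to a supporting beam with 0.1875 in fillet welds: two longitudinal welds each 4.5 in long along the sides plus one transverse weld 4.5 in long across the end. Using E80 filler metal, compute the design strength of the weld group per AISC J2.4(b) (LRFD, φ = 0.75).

φR_n ≈ 68.7 kip

E80XX → F_EXX = 80 ksi.
t_e = 0.707 × 0.1875 = 0.1326 in.
R_nwl = 0.6 × 80 × 0.1326 × 9 = 57.27 kip (longitudinal, 2 welds).
R_nwt = 0.6 × 80 × 0.1326 × 4.5 = 28.63 kip (transverse, base value).
(i) R_nwl + R_nwt = 85.9 kip; (ii) 0.85 R_nwl + 1.5 R_nwt = 91.63 kip.
R_n = max = 91.63 kip [governs: (ii)]; φR_n = 68.72 kip.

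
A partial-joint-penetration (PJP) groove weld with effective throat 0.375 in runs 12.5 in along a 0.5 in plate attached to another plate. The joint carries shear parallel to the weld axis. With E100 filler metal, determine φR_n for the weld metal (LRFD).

E100XX → F_EXX = 100 ksi.
Effective throat (given) t_e = 0.375 in.
A_we = 0.375 × 12.5 = 4.688 in².
F_nw = 0.6 F_EXX = 60 ksi.
φR_n = 0.75 × 60 × 4.688 = 210.9 kip.

φR_n ≈ 211 kip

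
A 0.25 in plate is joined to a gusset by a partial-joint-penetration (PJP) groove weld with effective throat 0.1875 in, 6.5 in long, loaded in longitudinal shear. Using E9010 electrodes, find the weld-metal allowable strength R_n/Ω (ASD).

E90XX → F_EXX = 90 ksi.
Effective throat (given) t_e = 0.1875 in.
A_we = 0.1875 × 6.5 = 1.219 in².
F_nw = 0.6 F_EXX = 54 ksi.
R_n/Ω = (54 × 1.219) / 2.0 = 32.91 kips.

R_n/Ω ≈ 32.9 kips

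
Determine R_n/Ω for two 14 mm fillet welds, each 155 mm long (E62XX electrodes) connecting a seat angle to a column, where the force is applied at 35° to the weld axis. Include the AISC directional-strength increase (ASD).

R_n/Ω ≈ 695 kN

E62XX → F_EXX = 620 MPa.
t_e = 0.707 × 14 = 9.898 mm; A_we = 9.898 × 310 = 3068 mm².
Directional factor: 1.0 + 0.5 sin^1.5(35°) = 1.217.
F_nw = 0.6 × 620 × 1.217 = 452.8 MPa.
R_n/Ω = (452.8 × 3068) / 2.0 × 10⁻³ = 694.7 kN.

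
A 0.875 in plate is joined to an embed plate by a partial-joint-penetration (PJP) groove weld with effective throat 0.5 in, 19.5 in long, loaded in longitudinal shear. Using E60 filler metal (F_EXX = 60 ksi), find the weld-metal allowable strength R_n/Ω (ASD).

R_n/Ω ≈ 176 kip

Effective throat (given) t_e = 0.5 in.
A_we = 0.5 × 19.5 = 9.75 in².
F_nw = 0.6 F_EXX = 36 ksi.
R_n/Ω = (36 × 9.75) / 2.0 = 175.5 kip.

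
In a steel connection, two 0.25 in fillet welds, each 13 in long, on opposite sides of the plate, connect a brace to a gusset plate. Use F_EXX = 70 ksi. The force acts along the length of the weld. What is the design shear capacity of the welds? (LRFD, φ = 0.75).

Effective throat t_e = 0.707 × 0.25 = 0.1767 in.
Total length L = 26 in; A_we = 0.1767 × 26 = 4.595 in².
F_nw = 0.6 F_EXX = 0.6 × 70 = 42 ksi.
φR_n = 0.75 × 42 × 4.595 = 144.8 kips.

φR_n ≈ 145 kips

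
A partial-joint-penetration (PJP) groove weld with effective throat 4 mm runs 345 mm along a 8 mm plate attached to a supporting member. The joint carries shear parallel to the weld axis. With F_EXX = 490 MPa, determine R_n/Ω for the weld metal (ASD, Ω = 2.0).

Effective throat (given) t_e = 4 mm.
A_we = 4 × 345 = 1380 mm².
F_nw = 0.6 F_EXX = 294 MPa.
R_n/Ω = (294 × 1380) / 2.0 × 10⁻³ = 202.9 kN.

R_n/Ω ≈ 203 kN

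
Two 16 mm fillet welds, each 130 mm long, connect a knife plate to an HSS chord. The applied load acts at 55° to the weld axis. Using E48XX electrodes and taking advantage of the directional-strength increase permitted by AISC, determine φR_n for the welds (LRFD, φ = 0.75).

E48XX → F_EXX = 480 MPa.
t_e = 0.707 × 16 = 11.31 mm; A_we = 11.31 × 260 = 2941 mm².
Directional factor: 1.0 + 0.5 sin^1.5(55°) = 1.371.
F_nw = 0.6 × 480 × 1.371 = 394.8 MPa.
φR_n = 0.75 × 394.8 × 2941 × 10⁻³ = 870.8 kN.

φR_n ≈ 871 kN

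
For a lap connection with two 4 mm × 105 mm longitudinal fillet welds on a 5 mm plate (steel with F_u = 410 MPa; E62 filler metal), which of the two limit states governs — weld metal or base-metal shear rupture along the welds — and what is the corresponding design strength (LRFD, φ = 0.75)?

φR_n ≈ 166 kN (weld metal governs)

E62XX → F_EXX = 620 MPa.
t_e = 0.707 × 4 = 2.828 mm; L = 210 mm.
Weld metal: φR_n = 0.75 × 0.6 × 620 × 2.828 × 210 × 10⁻³ = 165.7 kN.
Base metal (shear rupture): φR_n = 0.75 × 0.6 × 410 × 5 × 210 × 10⁻³ = 193.7 kN.
Governing: weld metal.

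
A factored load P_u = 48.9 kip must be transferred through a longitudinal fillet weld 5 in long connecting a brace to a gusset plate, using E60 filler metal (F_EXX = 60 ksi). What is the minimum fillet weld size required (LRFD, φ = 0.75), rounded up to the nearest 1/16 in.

w = 9/16 in

Total weld length L = 5 in.
Required throat t_e = P_u / (φ × 0.6 F_EXX × L) = 48.9 / (0.75 × 0.6 × 60 × 5) = 0.3622 in.
Required leg w = t_e / 0.707 = 0.5123 in → use 9/16 in.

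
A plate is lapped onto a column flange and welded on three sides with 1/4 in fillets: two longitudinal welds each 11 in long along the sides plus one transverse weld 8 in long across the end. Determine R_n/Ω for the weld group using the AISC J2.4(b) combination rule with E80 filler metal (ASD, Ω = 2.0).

R_n/Ω ≈ 130 kip

E80XX → F_EXX = 80 ksi.
t_e = 0.707 × 0.25 = 0.1767 in.
R_nwl = 0.6 × 80 × 0.1767 × 22 = 186.6 kip (longitudinal, 2 welds).
R_nwt = 0.6 × 80 × 0.1767 × 8 = 67.87 kip (transverse, base value).
(i) R_nwl + R_nwt = 254.5 kip; (ii) 0.85 R_nwl + 1.5 R_nwt = 260.5 kip.
R_n = max = 260.5 kip [governs: (ii)]; R_n/Ω = 130.2 kip.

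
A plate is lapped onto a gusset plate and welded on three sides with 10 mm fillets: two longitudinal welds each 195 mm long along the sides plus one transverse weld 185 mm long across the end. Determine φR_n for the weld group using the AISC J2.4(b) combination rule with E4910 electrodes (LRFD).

φR_n ≈ 949 kN

E49XX → F_EXX = 490 MPa.
t_e = 0.707 × 10 = 7.07 mm.
R_nwl = 0.6 × 490 × 7.07 × 390 × 10⁻³ = 810.6 kN (longitudinal, 2 welds).
R_nwt = 0.6 × 490 × 7.07 × 185 × 10⁻³ = 384.5 kN (transverse, base value).
(i) R_nwl + R_nwt = 1195 kN; (ii) 0.85 R_nwl + 1.5 R_nwt = 1266 kN.
R_n = max = 1266 kN [governs: (ii)]; φR_n = 949.4 kN.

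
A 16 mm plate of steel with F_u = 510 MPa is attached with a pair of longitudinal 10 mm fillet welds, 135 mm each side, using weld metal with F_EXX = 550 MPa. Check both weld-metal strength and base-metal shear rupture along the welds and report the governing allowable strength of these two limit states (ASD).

t_e = 0.707 × 10 = 7.07 mm; L = 270 mm.
Weld metal: R_n/Ω = (1/2.0) × 0.6 × 550 × 7.07 × 270 × 10⁻³ = 315 kN.
Base metal (shear rupture): R_n/Ω = (1/2.0) × 0.6 × 510 × 16 × 270 × 10⁻³ = 661 kN.
Governing: weld metal.

R_n/Ω ≈ 315 kN (weld metal governs)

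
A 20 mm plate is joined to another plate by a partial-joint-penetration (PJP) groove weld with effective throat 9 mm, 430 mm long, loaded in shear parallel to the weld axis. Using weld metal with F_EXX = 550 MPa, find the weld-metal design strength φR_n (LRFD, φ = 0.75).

Effective throat (given) t_e = 9 mm.
A_we = 9 × 430 = 3870 mm².
F_nw = 0.6 F_EXX = 330 MPa.
φR_n = 0.75 × 330 × 3870 × 10⁻³ = 957.8 kN.

φR_n ≈ 958 kN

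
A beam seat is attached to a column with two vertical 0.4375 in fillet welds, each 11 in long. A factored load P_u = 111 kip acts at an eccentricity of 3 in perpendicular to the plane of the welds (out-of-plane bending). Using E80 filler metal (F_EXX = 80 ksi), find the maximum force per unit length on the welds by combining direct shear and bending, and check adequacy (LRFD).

f_max ≈ 9.68 kip/in; adequate

L_w = 2 × 11 = 22 in; section modulus (unit throat) S = 2 × L²/6 = 40.33 in².
Direct shear f_v = P/L_w = 111/22 = 5.045 kip/in.
Moment M = P × e = 111 × 3 = 333 kip·in; bending f_b = M/S = 8.256 kip/in.
f_max = √(f_v² + f_b²) = √(5.045² + 8.256²) = 9.676 kip/in.
φr_n = 0.75 × 0.6 × 80 × (0.707 × 0.4375) = 11.14 kip/in → adequate.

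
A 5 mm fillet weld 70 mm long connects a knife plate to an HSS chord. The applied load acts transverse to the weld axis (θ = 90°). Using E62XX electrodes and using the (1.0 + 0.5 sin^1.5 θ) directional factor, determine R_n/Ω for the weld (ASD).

E62XX → F_EXX = 620 MPa.
t_e = 0.707 × 5 = 3.535 mm; A_we = 3.535 × 70 = 247.4 mm².
Directional factor: 1.0 + 0.5 sin^1.5(90°) = 1.5.
F_nw = 0.6 × 620 × 1.5 = 558 MPa.
R_n/Ω = (558 × 247.4) / 2.0 × 10⁻³ = 69.04 kN.

R_n/Ω ≈ 69 kN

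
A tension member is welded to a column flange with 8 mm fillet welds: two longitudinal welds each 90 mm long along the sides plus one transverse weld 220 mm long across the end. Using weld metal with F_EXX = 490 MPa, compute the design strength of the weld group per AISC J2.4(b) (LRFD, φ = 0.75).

φR_n ≈ 602 kN

t_e = 0.707 × 8 = 5.656 mm.
R_nwl = 0.6 × 490 × 5.656 × 180 × 10⁻³ = 299.3 kN (longitudinal, 2 welds).
R_nwt = 0.6 × 490 × 5.656 × 220 × 10⁻³ = 365.8 kN (transverse, base value).
(i) R_nwl + R_nwt = 665.1 kN; (ii) 0.85 R_nwl + 1.5 R_nwt = 803.2 kN.
R_n = max = 803.2 kN [governs: (ii)]; φR_n = 602.4 kN.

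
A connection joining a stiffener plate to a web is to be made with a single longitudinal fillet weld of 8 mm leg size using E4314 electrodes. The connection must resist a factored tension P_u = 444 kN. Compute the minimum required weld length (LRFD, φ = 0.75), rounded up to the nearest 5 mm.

L = 410 mm

E43XX → F_EXX = 430 MPa.
Throat t_e = 0.707 × 8 = 5.656 mm.
φr_n = 0.75 × 0.6 × 430 × 5.656 × 10⁻³ = 1.094 kN/mm.
L_req = P_u / φr_n = 444 / 1.094 = 405.7 mm total.
Round up → use L = 410 mm.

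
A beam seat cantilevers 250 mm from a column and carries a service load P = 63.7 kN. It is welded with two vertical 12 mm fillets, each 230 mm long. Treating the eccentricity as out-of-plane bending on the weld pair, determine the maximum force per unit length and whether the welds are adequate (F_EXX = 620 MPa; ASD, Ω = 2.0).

L_w = 2 × 230 = 460 mm; section modulus (unit throat) S = 2 × L²/6 = 17630 mm².
Direct shear f_v = P/L_w = 63.7×10³/460 = 138.5 N/mm.
Moment M = P × e = 63.7×10³ × 250 = 15925000 N·mm; bending f_b = M/S = 903.1 N/mm.
f_max = √(f_v² + f_b²) = √(138.5² + 903.1²) = 913.7 N/mm.
r_n/Ω = (1/2.0) × 0.6 × 620 × (0.707 × 12) = 1578 N/mm → adequate.

f_max ≈ 914 N/mm; adequate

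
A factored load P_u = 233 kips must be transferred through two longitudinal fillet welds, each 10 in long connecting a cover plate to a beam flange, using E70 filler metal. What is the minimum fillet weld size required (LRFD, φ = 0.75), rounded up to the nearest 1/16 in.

E70XX → F_EXX = 70 ksi.
Total weld length L = 20 in.
Required throat t_e = P_u / (φ × 0.6 F_EXX × L) = 233 / (0.75 × 0.6 × 70 × 20) = 0.3698 in.
Required leg w = t_e / 0.707 = 0.5231 in → use 9/16 in.

w = 9/16 in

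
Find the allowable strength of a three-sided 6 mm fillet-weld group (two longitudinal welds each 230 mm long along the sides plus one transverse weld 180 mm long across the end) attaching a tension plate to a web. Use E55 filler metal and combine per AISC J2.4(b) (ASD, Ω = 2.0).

E55XX → F_EXX = 550 MPa.
t_e = 0.707 × 6 = 4.242 mm.
R_nwl = 0.6 × 550 × 4.242 × 460 × 10⁻³ = 643.9 kN (longitudinal, 2 welds).
R_nwt = 0.6 × 550 × 4.242 × 180 × 10⁻³ = 252 kN (transverse, base value).
(i) R_nwl + R_nwt = 895.9 kN; (ii) 0.85 R_nwl + 1.5 R_nwt = 925.3 kN.
R_n = max = 925.3 kN [governs: (ii)]; R_n/Ω = 462.7 kN.

R_n/Ω ≈ 463 kN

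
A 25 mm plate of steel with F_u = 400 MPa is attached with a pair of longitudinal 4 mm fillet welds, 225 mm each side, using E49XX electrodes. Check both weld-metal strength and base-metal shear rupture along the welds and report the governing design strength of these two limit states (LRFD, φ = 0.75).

φR_n ≈ 281 kN (weld metal governs)

E49XX → F_EXX = 490 MPa.
t_e = 0.707 × 4 = 2.828 mm; L = 450 mm.
Weld metal: φR_n = 0.75 × 0.6 × 490 × 2.828 × 450 × 10⁻³ = 280.6 kN.
Base metal (shear rupture): φR_n = 0.75 × 0.6 × 400 × 25 × 450 × 10⁻³ = 2025 kN.
Governing: weld metal.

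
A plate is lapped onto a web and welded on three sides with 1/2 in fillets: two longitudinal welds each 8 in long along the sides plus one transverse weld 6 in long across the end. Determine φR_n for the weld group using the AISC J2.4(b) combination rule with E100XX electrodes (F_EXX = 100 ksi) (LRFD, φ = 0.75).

φR_n ≈ 360 kips

t_e = 0.707 × 0.5 = 0.3535 in.
R_nwl = 0.6 × 100 × 0.3535 × 16 = 339.4 kips (longitudinal, 2 welds).
R_nwt = 0.6 × 100 × 0.3535 × 6 = 127.3 kips (transverse, base value).
(i) R_nwl + R_nwt = 466.6 kips; (ii) 0.85 R_nwl + 1.5 R_nwt = 479.3 kips.
R_n = max = 479.3 kips [governs: (ii)]; φR_n = 359.5 kips.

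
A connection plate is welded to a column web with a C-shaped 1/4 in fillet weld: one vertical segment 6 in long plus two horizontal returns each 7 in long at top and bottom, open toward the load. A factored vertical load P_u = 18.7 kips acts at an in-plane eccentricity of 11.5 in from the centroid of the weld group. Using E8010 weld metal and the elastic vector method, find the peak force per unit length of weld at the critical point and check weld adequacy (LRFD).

f_max ≈ 5.44 kip/in; adequate

E80XX → F_EXX = 80 ksi.
Total weld length L_w = 20 in. Treat welds as unit-width lines.
Centroid: x̄ = 2×7×3.5 / 20 = 2.45 in from the vertical weld.
Polar moment about centroid: J = I_x + I_y = [6³/12 + 2×7×3²] + [6×2.45² + 2(7³/12 + 7×1.05²)] = 252.6 in³.
Direct shear f_v = P/L_w = 18.7 / 20 = 0.935 kip/in (vertical).
Torsion M = P·e = 18.7 × 11.5 = 215.05 kip·in.
Critical point at (x, y) = (4.55, 3) from centroid. f_tx = M·y/J = 2.554 kip/in; f_ty = M·x/J = 3.873 kip/in.
Resultant f_max = √[f_tx² + (f_v + f_ty)²] = √[2.554² + (0.935 + 3.873)²] = 5.445 kip/in.
Capacity per unit length: φr_n = 0.75 × 0.6 × 80 × (0.707 × 0.25) = 6.363 kip/in.
5.445 ≤ 6.363 → adequate.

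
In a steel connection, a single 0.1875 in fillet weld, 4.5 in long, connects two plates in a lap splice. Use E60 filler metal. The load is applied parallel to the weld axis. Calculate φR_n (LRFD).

φR_n ≈ 16.1 kip

E60XX → F_EXX = 60 ksi.
Effective throat t_e = 0.707 × 0.1875 = 0.1326 in.
Total length L = 4.5 in; A_we = 0.1326 × 4.5 = 0.5965 in².
F_nw = 0.6 F_EXX = 0.6 × 60 = 36 ksi.
φR_n = 0.75 × 36 × 0.5965 = 16.11 kip.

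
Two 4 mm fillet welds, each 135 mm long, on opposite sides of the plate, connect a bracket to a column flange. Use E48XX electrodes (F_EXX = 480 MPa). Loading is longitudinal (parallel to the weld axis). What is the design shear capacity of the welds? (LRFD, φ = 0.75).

φR_n ≈ 165 kN

Effective throat t_e = 0.707 × 4 = 2.828 mm.
Total length L = 270 mm; A_we = 2.828 × 270 = 763.6 mm².
F_nw = 0.6 F_EXX = 0.6 × 480 = 288 MPa.
φR_n = 0.75 × 288 × 763.6 × 10⁻³ = 164.9 kN.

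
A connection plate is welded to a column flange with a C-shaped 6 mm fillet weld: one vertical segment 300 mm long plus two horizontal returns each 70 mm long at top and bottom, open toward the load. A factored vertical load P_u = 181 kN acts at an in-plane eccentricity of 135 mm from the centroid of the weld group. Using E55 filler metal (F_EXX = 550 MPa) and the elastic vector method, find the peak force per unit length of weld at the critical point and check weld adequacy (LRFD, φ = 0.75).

Total weld length L_w = 440 mm. Treat welds as unit-width lines.
Centroid: x̄ = 2×70×35 / 440 = 11.14 mm from the vertical weld.
Polar moment about centroid: J = I_x + I_y = [300³/12 + 2×70×150²] + [300×11.14² + 2(70³/12 + 70×23.86²)] = 5574000 mm³.
Direct shear f_v = P/L_w = 181×10³ / 440 = 411.4 N/mm (vertical).
Torsion M = P·e = 181×10³ × 135 = 24435000 N·mm.
Critical point at (x, y) = (58.86, 150) from centroid. f_tx = M·y/J = 657.6 N/mm; f_ty = M·x/J = 258 N/mm.
Resultant f_max = √[f_tx² + (f_v + f_ty)²] = √[657.6² + (411.4 + 258)²] = 938.3 N/mm.
Capacity per unit length: φr_n = 0.75 × 0.6 × 550 × (0.707 × 6) = 1050 N/mm.
938.3 ≤ 1050 → adequate.

f_max ≈ 938 N/mm; adequate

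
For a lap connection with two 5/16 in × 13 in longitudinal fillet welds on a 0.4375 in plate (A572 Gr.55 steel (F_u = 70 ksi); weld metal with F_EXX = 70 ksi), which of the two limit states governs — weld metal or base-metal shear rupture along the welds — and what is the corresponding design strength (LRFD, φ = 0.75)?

t_e = 0.707 × 0.3125 = 0.2209 in; L = 26 in.
Weld metal: φR_n = 0.75 × 0.6 × 70 × 0.2209 × 26 = 180.9 kip.
Base metal (shear rupture): φR_n = 0.75 × 0.6 × 70 × 0.4375 × 26 = 358.3 kip.
Governing: weld metal.

φR_n ≈ 181 kip (weld metal governs)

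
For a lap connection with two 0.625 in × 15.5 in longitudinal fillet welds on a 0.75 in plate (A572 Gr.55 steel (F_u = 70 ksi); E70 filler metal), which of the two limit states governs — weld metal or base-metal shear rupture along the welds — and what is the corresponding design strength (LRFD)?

φR_n ≈ 431 kip (weld metal governs)

E70XX → F_EXX = 70 ksi.
t_e = 0.707 × 0.625 = 0.4419 in; L = 31 in.
Weld metal: φR_n = 0.75 × 0.6 × 70 × 0.4419 × 31 = 431.5 kip.
Base metal (shear rupture): φR_n = 0.75 × 0.6 × 70 × 0.75 × 31 = 732.4 kip.
Governing: weld metal.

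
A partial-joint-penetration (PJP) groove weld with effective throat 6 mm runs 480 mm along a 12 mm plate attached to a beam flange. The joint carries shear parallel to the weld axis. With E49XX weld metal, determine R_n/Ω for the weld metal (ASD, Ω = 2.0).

E49XX → F_EXX = 490 MPa.
Effective throat (given) t_e = 6 mm.
A_we = 6 × 480 = 2880 mm².
F_nw = 0.6 F_EXX = 294 MPa.
R_n/Ω = (294 × 2880) / 2.0 × 10⁻³ = 423.4 kN.

R_n/Ω ≈ 423 kN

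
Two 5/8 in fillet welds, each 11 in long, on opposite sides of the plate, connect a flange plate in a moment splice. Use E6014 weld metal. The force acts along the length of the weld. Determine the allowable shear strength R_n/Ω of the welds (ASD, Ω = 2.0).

R_n/Ω ≈ 175 kips

E60XX → F_EXX = 60 ksi.
Effective throat t_e = 0.707 × 0.625 = 0.4419 in.
Total length L = 22 in; A_we = 0.4419 × 22 = 9.721 in².
F_nw = 0.6 F_EXX = 0.6 × 60 = 36 ksi.
R_n = 36 × 9.721 = 350 kips; R_n/Ω = 350/2.0 = 175 kips.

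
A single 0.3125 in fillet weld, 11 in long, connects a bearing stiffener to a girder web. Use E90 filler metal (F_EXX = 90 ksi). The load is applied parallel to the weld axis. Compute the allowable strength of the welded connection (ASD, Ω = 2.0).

R_n/Ω ≈ 65.6 kips

Effective throat t_e = 0.707 × 0.3125 = 0.2209 in.
Total length L = 11 in; A_we = 0.2209 × 11 = 2.43 in².
F_nw = 0.6 F_EXX = 0.6 × 90 = 54 ksi.
R_n = 54 × 2.43 = 131.2 kips; R_n/Ω = 131.2/2.0 = 65.62 kips.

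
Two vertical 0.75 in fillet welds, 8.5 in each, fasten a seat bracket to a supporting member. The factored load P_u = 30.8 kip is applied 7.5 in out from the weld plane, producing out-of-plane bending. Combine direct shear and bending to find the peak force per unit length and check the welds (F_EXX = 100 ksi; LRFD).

f_max ≈ 9.76 kip/in; adequate

L_w = 2 × 8.5 = 17 in; section modulus (unit throat) S = 2 × L²/6 = 24.08 in².
Direct shear f_v = P/L_w = 30.8/17 = 1.812 kip/in.
Moment M = P × e = 30.8 × 7.5 = 231 kip·in; bending f_b = M/S = 9.592 kip/in.
f_max = √(f_v² + f_b²) = √(1.812² + 9.592²) = 9.761 kip/in.
φr_n = 0.75 × 0.6 × 100 × (0.707 × 0.75) = 23.86 kip/in → adequate.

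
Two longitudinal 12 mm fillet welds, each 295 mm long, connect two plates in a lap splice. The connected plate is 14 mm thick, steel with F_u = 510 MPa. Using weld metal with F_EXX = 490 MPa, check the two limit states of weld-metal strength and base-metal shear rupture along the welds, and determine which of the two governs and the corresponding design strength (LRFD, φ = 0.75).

φR_n ≈ 1100 kN (weld metal governs)

t_e = 0.707 × 12 = 8.484 mm; L = 590 mm.
Weld metal: φR_n = 0.75 × 0.6 × 490 × 8.484 × 590 × 10⁻³ = 1104 kN.
Base metal (shear rupture): φR_n = 0.75 × 0.6 × 510 × 14 × 590 × 10⁻³ = 1896 kN.
Governing: weld metal.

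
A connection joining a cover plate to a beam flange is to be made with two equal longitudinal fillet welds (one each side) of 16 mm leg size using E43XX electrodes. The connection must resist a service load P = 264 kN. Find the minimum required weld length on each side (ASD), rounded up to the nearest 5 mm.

E43XX → F_EXX = 430 MPa.
Throat t_e = 0.707 × 16 = 11.31 mm.
r_n/Ω = (0.6 × 430 × 11.31) / 2.0 = 1459 N/mm = 1.459 kN/mm.
L_req = P / (r_n/Ω) = 264 / 1.459 = 180.9 mm total.
Per side: 180.9 / 2 = 90.46 mm.
Round up → use L = 95 mm on each side.

L = 95 mm on each side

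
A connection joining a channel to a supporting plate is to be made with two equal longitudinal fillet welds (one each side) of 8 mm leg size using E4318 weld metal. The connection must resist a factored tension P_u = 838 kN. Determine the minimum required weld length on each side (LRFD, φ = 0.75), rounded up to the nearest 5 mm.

E43XX → F_EXX = 430 MPa.
Throat t_e = 0.707 × 8 = 5.656 mm.
φr_n = 0.75 × 0.6 × 430 × 5.656 × 10⁻³ = 1.094 kN/mm.
L_req = P_u / φr_n = 838 / 1.094 = 765.7 mm total.
Per side: 765.7 / 2 = 382.8 mm.
Round up → use L = 385 mm on each side.

L = 385 mm on each side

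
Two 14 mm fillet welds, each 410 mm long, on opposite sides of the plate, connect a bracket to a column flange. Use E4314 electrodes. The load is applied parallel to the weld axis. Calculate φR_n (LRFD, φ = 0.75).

φR_n ≈ 1570 kN

E43XX → F_EXX = 430 MPa.
Effective throat t_e = 0.707 × 14 = 9.898 mm.
Total length L = 820 mm; A_we = 9.898 × 820 = 8116 mm².
F_nw = 0.6 F_EXX = 0.6 × 430 = 258 MPa.
φR_n = 0.75 × 258 × 8116 × 10⁻³ = 1571 kN.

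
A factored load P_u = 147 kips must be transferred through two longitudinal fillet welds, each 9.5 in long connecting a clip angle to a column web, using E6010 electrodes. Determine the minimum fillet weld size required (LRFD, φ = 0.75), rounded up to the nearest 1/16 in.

w = 7/16 in

E60XX → F_EXX = 60 ksi.
Total weld length L = 19 in.
Required throat t_e = P_u / (φ × 0.6 F_EXX × L) = 147 / (0.75 × 0.6 × 60 × 19) = 0.2865 in.
Required leg w = t_e / 0.707 = 0.4053 in → use 7/16 in.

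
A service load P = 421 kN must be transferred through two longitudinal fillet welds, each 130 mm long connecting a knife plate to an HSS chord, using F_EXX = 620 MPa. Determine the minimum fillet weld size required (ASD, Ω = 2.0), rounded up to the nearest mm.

w = 13 mm

Total weld length L = 260 mm.
Required throat t_e = P × Ω / (0.6 F_EXX × L) = 421 × 2.0 / (0.6 × 620 × 260 × 10⁻³) = 8.706 mm.
Required leg w = t_e / 0.707 = 12.31 mm → use 13 mm.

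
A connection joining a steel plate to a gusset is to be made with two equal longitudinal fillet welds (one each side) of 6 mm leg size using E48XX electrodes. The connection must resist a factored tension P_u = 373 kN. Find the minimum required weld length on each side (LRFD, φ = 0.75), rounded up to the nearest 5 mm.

L = 205 mm on each side

E48XX → F_EXX = 480 MPa.
Throat t_e = 0.707 × 6 = 4.242 mm.
φr_n = 0.75 × 0.6 × 480 × 4.242 × 10⁻³ = 0.9163 kN/mm.
L_req = P_u / φr_n = 373 / 0.9163 = 407.1 mm total.
Per side: 407.1 / 2 = 203.5 mm.
Round up → use L = 205 mm on each side.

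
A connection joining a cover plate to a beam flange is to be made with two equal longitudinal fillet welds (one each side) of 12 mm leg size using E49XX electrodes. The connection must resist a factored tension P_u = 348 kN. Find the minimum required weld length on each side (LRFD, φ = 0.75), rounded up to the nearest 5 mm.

L = 95 mm on each side

E49XX → F_EXX = 490 MPa.
Throat t_e = 0.707 × 12 = 8.484 mm.
φr_n = 0.75 × 0.6 × 490 × 8.484 × 10⁻³ = 1.871 kN/mm.
L_req = P_u / φr_n = 348 / 1.871 = 186 mm total.
Per side: 186 / 2 = 93.01 mm.
Round up → use L = 95 mm on each side.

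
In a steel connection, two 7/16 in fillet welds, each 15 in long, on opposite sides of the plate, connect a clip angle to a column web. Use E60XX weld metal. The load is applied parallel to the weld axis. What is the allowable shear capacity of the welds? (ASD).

R_n/Ω ≈ 167 kips

E60XX → F_EXX = 60 ksi.
Effective throat t_e = 0.707 × 0.4375 = 0.3093 in.
Total length L = 30 in; A_we = 0.3093 × 30 = 9.279 in².
F_nw = 0.6 F_EXX = 0.6 × 60 = 36 ksi.
R_n = 36 × 9.279 = 334.1 kips; R_n/Ω = 334.1/2.0 = 167 kips.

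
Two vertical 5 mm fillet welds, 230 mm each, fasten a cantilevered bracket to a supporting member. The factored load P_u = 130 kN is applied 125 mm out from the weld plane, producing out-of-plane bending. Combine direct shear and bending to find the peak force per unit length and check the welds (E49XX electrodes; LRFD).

f_max ≈ 964 N/mm; NOT adequate

E49XX → F_EXX = 490 MPa.
L_w = 2 × 230 = 460 mm; section modulus (unit throat) S = 2 × L²/6 = 17630 mm².
Direct shear f_v = P/L_w = 130×10³/460 = 282.6 N/mm.
Moment M = P × e = 130×10³ × 125 = 16250000 N·mm; bending f_b = M/S = 921.6 N/mm.
f_max = √(f_v² + f_b²) = √(282.6² + 921.6²) = 963.9 N/mm.
φr_n = 0.75 × 0.6 × 490 × (0.707 × 5) = 779.5 N/mm → NOT adequate.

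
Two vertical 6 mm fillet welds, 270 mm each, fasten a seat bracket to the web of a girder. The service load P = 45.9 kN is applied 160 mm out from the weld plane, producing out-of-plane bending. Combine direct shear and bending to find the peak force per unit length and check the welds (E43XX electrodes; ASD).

E43XX → F_EXX = 430 MPa.
L_w = 2 × 270 = 540 mm; section modulus (unit throat) S = 2 × L²/6 = 24300 mm².
Direct shear f_v = P/L_w = 45.9×10³/540 = 85 N/mm.
Moment M = P × e = 45.9×10³ × 160 = 7344000 N·mm; bending f_b = M/S = 302.2 N/mm.
f_max = √(f_v² + f_b²) = √(85² + 302.2²) = 313.9 N/mm.
r_n/Ω = (1/2.0) × 0.6 × 430 × (0.707 × 6) = 547.2 N/mm → adequate.

f_max ≈ 314 N/mm; adequate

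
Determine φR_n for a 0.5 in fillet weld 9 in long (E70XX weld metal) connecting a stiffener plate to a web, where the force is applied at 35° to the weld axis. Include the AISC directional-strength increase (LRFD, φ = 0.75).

φR_n ≈ 122 kips

E70XX → F_EXX = 70 ksi.
t_e = 0.707 × 0.5 = 0.3535 in; A_we = 0.3535 × 9 = 3.181 in².
Directional factor: 1.0 + 0.5 sin^1.5(35°) = 1.217.
F_nw = 0.6 × 70 × 1.217 = 51.12 ksi.
φR_n = 0.75 × 51.12 × 3.181 = 122 kips.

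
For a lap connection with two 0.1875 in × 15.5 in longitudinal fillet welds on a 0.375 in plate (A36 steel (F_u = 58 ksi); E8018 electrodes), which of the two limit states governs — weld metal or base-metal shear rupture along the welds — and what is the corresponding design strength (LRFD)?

E80XX → F_EXX = 80 ksi.
t_e = 0.707 × 0.1875 = 0.1326 in; L = 31 in.
Weld metal: φR_n = 0.75 × 0.6 × 80 × 0.1326 × 31 = 147.9 kips.
Base metal (shear rupture): φR_n = 0.75 × 0.6 × 58 × 0.375 × 31 = 303.4 kips.
Governing: weld metal.

φR_n ≈ 148 kips (weld metal governs)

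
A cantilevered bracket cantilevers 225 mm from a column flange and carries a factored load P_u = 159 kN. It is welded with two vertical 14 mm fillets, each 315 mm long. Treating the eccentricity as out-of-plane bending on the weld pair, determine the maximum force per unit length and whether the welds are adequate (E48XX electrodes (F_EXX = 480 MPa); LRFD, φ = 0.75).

f_max ≈ 1110 N/mm; adequate

L_w = 2 × 315 = 630 mm; section modulus (unit throat) S = 2 × L²/6 = 33080 mm².
Direct shear f_v = P/L_w = 159×10³/630 = 252.4 N/mm.
Moment M = P × e = 159×10³ × 225 = 35775000 N·mm; bending f_b = M/S = 1082 N/mm.
f_max = √(f_v² + f_b²) = √(252.4² + 1082²) = 1111 N/mm.
φr_n = 0.75 × 0.6 × 480 × (0.707 × 14) = 2138 N/mm → adequate.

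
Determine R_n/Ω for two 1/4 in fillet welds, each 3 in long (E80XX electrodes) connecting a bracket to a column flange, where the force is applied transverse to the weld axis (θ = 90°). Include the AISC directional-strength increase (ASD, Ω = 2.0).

E80XX → F_EXX = 80 ksi.
t_e = 0.707 × 0.25 = 0.1767 in; A_we = 0.1767 × 6 = 1.06 in².
Directional factor: 1.0 + 0.5 sin^1.5(90°) = 1.5.
F_nw = 0.6 × 80 × 1.5 = 72 ksi.
R_n/Ω = (72 × 1.06) / 2.0 = 38.18 kips.

R_n/Ω ≈ 38.2 kips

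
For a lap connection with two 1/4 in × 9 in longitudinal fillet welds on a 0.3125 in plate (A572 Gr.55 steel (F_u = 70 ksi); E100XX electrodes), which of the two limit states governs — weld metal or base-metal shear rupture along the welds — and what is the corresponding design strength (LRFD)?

E100XX → F_EXX = 100 ksi.
t_e = 0.707 × 0.25 = 0.1767 in; L = 18 in.
Weld metal: φR_n = 0.75 × 0.6 × 100 × 0.1767 × 18 = 143.2 kip.
Base metal (shear rupture): φR_n = 0.75 × 0.6 × 70 × 0.3125 × 18 = 177.2 kip.
Governing: weld metal.

φR_n ≈ 143 kip (weld metal governs)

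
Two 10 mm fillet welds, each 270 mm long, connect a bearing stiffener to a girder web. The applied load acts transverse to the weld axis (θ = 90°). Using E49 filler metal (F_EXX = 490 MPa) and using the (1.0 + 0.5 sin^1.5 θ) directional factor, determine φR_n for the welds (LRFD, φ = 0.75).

φR_n ≈ 1260 kN

t_e = 0.707 × 10 = 7.07 mm; A_we = 7.07 × 540 = 3818 mm².
Directional factor: 1.0 + 0.5 sin^1.5(90°) = 1.5.
F_nw = 0.6 × 490 × 1.5 = 441 MPa.
φR_n = 0.75 × 441 × 3818 × 10⁻³ = 1263 kN.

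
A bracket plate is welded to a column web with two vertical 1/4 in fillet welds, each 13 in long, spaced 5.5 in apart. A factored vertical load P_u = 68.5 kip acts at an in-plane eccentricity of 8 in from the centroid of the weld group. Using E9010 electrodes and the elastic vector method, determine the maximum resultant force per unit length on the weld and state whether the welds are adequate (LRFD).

f_max ≈ 8.26 kip/in; NOT adequate

E90XX → F_EXX = 90 ksi.
Total weld length L_w = 26 in. Treat welds as unit-width lines.
Polar moment about centroid: J = 2[d³/12 + d(b/2)²] = 2[13³/12 + 13×2.75²] = 562.8 in³.
Direct shear f_v = P/L_w = 68.5 / 26 = 2.635 kip/in (vertical).
Torsion M = P·e = 68.5 × 8 = 548 kip·in.
Critical point at (x, y) = (2.75, 6.5) from centroid. f_tx = M·y/J = 6.329 kip/in; f_ty = M·x/J = 2.678 kip/in.
Resultant f_max = √[f_tx² + (f_v + f_ty)²] = √[6.329² + (2.635 + 2.678)²] = 8.263 kip/in.
Capacity per unit length: φr_n = 0.75 × 0.6 × 90 × (0.707 × 0.25) = 7.158 kip/in.
8.263 > 7.158 → NOT adequate.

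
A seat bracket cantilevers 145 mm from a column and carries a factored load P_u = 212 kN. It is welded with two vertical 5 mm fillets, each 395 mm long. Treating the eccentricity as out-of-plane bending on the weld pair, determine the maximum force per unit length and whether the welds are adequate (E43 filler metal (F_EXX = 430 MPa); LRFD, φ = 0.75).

L_w = 2 × 395 = 790 mm; section modulus (unit throat) S = 2 × L²/6 = 52010 mm².
Direct shear f_v = P/L_w = 212×10³/790 = 268.4 N/mm.
Moment M = P × e = 212×10³ × 145 = 30740000 N·mm; bending f_b = M/S = 591.1 N/mm.
f_max = √(f_v² + f_b²) = √(268.4² + 591.1²) = 649.1 N/mm.
φr_n = 0.75 × 0.6 × 430 × (0.707 × 5) = 684 N/mm → adequate.

f_max ≈ 649 N/mm; adequate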